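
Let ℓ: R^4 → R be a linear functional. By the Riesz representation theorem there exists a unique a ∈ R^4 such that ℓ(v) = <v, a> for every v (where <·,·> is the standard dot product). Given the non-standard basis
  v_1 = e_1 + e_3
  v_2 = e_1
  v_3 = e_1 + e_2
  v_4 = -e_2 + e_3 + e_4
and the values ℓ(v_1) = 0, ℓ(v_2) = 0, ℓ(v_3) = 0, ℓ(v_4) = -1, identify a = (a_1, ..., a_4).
a = (0, 0, 0, -1)

Write a = (a_1, ..., a_4) in the standard basis. For each basis vector v_i, ℓ(v_i) = <v_i, a> is a linear equation in the a_j's. Collect the n equations into a matrix system V a = ℓ, where row i of V is v_i (expressed in the standard basis). Since V is invertible (lower-triangular with 1s on the diagonal, up to permutation), solve by back-substitution:
  V =
[[1, 0, 1, 0],
 [1, 0, 0, 0],
 [1, 1, 0, 0],
 [0, -1, 1, 1]]
  V a = (0, 0, 0, -1)
Solving gives a = (0, 0, 0, -1).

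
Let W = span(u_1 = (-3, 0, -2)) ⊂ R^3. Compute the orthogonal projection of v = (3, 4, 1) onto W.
proj_W(v) = (33/13, 0, 22/13)

Set up U = [u_1 | ... | u_1] ∈ R^(3×1). The projector onto W = col(U) is P = U (U^T U)^(-1) U^T.
Compute U^T U =
  [13],
and U^T v = (-11).
Solve U^T U · c = U^T v for the coefficients: c = (-11/13). The projection is proj_W(v) = U c.
Check: (v - proj_W(v)) · u_1 = 0  (should be 0).
Result: proj_W(v) = (33/13, 0, 22/13).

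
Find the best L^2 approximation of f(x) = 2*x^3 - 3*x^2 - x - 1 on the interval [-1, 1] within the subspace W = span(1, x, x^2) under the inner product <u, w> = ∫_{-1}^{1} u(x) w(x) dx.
g(x) = -3*x^2 + x/5 - 1

The best approximation g ∈ W is the orthogonal projection of f onto W. Writing g = a_0 + a_1 x + a_2 x^2, the coefficients solve the normal equations G · a = b where
  G_{ij} = <φ_i, φ_j> and b_i = <f, φ_i>, with φ_0 = 1, φ_1 = x, φ_2 = x^2.
G =
  [2, 0, 2/3]
  [0, 2/3, 0]
  [2/3, 0, 2/5],
b = (-4, 2/15, -28/15).
Solving gives a_0 = -1, a_1 = 1/5, a_2 = -3, so
  g(x) = -3*x^2 + x/5 - 1.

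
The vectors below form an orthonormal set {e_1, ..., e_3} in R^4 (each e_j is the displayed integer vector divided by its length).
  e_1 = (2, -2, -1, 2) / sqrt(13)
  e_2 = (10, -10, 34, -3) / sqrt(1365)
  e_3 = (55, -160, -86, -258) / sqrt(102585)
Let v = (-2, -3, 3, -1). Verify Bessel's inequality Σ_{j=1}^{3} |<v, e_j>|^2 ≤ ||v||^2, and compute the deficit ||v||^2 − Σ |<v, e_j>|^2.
Σ |<v, e_j>|^2 = 11446/977; ||v||^2 = 23; deficit = 11025/977

Write each e_j = u_j / sqrt(<u_j, u_j>) where u_j is the displayed integer vector. Then <v, e_j> = <v, u_j> / sqrt(<u_j, u_j>), so |<v, e_j>|^2 = <v, u_j>^2 / <u_j, u_j>.
Coefficients: <v, e_1> = -3/sqrt(13), <v, e_2> = 115/sqrt(1365), <v, e_3> = 370/sqrt(102585).
Square and sum: Σ |<v, e_j>|^2 = 11446/977.
Compute ||v||^2 = v·v = 23.
Deficit = 23 − 11446/977 = 11025/977 ≥ 0, confirming Bessel's inequality. (The deficit equals ||v − Σ <v,e_j> e_j||^2, the squared distance from v to span{e_j}.)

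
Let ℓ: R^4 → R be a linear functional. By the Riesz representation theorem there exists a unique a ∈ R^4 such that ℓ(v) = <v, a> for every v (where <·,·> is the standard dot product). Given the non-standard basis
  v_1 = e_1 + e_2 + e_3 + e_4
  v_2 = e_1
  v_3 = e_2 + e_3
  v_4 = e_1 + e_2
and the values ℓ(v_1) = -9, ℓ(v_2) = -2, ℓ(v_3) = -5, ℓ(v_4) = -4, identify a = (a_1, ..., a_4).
a = (-2, -2, -3, -2)

Write a = (a_1, ..., a_4) in the standard basis. For each basis vector v_i, ℓ(v_i) = <v_i, a> is a linear equation in the a_j's. Collect the n equations into a matrix system V a = ℓ, where row i of V is v_i (expressed in the standard basis). Since V is invertible (lower-triangular with 1s on the diagonal, up to permutation), solve by back-substitution:
  V =
[[1, 1, 1, 1],
 [1, 0, 0, 0],
 [0, 1, 1, 0],
 [1, 1, 0, 0]]
  V a = (-9, -2, -5, -4)
Solving gives a = (-2, -2, -3, -2).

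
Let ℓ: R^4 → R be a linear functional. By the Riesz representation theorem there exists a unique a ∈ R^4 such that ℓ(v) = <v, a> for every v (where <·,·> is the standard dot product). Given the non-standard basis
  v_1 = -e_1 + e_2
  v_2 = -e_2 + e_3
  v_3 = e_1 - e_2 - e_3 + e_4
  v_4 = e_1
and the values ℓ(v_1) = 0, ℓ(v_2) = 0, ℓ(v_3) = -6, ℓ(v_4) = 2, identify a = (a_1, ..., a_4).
a = (2, 2, 2, -4)

Write a = (a_1, ..., a_4) in the standard basis. For each basis vector v_i, ℓ(v_i) = <v_i, a> is a linear equation in the a_j's. Collect the n equations into a matrix system V a = ℓ, where row i of V is v_i (expressed in the standard basis). Since V is invertible (lower-triangular with 1s on the diagonal, up to permutation), solve by back-substitution:
  V =
[[-1, 1, 0, 0],
 [0, -1, 1, 0],
 [1, -1, -1, 1],
 [1, 0, 0, 0]]
  V a = (0, 0, -6, 2)
Solving gives a = (2, 2, 2, -4).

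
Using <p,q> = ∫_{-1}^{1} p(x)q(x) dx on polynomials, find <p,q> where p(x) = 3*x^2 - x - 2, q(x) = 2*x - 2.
<p,q> = 8/3

Expand the product: p(x)·q(x) = 6*x^3 - 8*x^2 - 2*x + 4.
∫_{-1}^{1} of each monomial x^k gives [2/(k+1) if k even, 0 if k odd]. Integrating term-by-term (or equivalently evaluating the antiderivative F(x) = 3*x^4/2 - 8*x^3/3 - x^2 + 4*x at the endpoints):
  F(1) − F(−1) = 11/6 − (-5/6) = 8/3.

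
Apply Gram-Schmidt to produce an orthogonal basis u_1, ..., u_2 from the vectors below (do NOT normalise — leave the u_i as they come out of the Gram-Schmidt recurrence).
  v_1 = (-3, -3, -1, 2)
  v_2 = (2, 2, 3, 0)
Orthogonal basis:
  u_1 = (-3, -3, -1, 2)
  u_2 = (1/23, 1/23, 54/23, 30/23)

Apply the Gram-Schmidt recurrence
  u_1 = v_1
  u_i = v_i − Σ_{j<i} ((v_i · u_j) / (u_j · u_j)) · u_j.

Step by step this gives:
  u_1 = (-3, -3, -1, 2)
  u_2 = (1/23, 1/23, 54/23, 30/23)

Orthogonality check:
  u_2 · u_1 = 0 (should be 0)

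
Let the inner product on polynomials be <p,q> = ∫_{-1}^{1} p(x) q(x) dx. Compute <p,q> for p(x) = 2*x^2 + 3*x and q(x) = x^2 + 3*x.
<p,q> = 34/5

Expand the product: p(x)·q(x) = 2*x^4 + 9*x^3 + 9*x^2.
∫_{-1}^{1} of each monomial x^k gives [2/(k+1) if k even, 0 if k odd]. Integrating term-by-term (or equivalently evaluating the antiderivative F(x) = 2*x^5/5 + 9*x^4/4 + 3*x^3 at the endpoints):
  F(1) − F(−1) = 113/20 − (-23/20) = 34/5.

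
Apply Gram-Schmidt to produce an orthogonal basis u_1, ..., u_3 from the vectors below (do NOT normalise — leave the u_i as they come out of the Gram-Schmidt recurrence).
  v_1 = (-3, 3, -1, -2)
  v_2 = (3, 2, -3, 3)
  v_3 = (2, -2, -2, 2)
Orthogonal basis:
  u_1 = (-3, 3, -1, -2)
  u_2 = (51/23, 64/23, -75/23, 57/23)
  u_3 = (-410/677, -780/677, -990/677, -60/677)

Apply the Gram-Schmidt recurrence
  u_1 = v_1
  u_i = v_i − Σ_{j<i} ((v_i · u_j) / (u_j · u_j)) · u_j.

Step by step this gives:
  u_1 = (-3, 3, -1, -2)
  u_2 = (51/23, 64/23, -75/23, 57/23)
  u_3 = (-410/677, -780/677, -990/677, -60/677)

Orthogonality check:
  u_2 · u_1 = 0 (should be 0)
  u_3 · u_1 = 0 (should be 0)
  u_3 · u_2 = 0 (should be 0)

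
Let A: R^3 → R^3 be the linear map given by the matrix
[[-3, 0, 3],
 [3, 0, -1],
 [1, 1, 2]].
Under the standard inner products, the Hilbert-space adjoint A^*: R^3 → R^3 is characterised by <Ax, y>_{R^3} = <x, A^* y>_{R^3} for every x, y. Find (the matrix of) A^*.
A^* = A^T =
[[-3, 3, 1],
 [0, 0, 1],
 [3, -1, 2]]

For real matrices with standard dot products, the defining identity <Ax, y> = <x, A^* y> gives (Ax)^T y = x^T (A^*) y, i.e. x^T A^T y = x^T (A^*) y. Since this holds for all x, y, we must have A^* = A^T. Therefore
A^* =
[[-3, 3, 1],
 [0, 0, 1],
 [3, -1, 2]].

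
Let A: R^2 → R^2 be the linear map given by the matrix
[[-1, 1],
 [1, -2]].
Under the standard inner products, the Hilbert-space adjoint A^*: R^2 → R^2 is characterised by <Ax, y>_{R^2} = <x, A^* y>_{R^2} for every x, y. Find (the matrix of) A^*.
A^* = A^T =
[[-1, 1],
 [1, -2]]

For real matrices with standard dot products, the defining identity <Ax, y> = <x, A^* y> gives (Ax)^T y = x^T (A^*) y, i.e. x^T A^T y = x^T (A^*) y. Since this holds for all x, y, we must have A^* = A^T. Therefore
A^* =
[[-1, 1],
 [1, -2]].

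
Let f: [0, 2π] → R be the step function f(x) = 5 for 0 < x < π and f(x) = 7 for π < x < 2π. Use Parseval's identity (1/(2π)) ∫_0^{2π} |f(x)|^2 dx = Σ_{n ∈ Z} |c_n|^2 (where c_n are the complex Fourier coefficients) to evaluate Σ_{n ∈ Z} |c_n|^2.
Σ |c_n|^2 = 37

Parseval equates the L^2 energy of f (normalised by 1/(2π)) with the ℓ^2 sum of its Fourier coefficients: (1/(2π)) ∫_0^{2π} |f|^2 = Σ |c_n|^2.
Compute the left side: (1/(2π)) [∫_0^π 5^2 dx + ∫_π^{2π} 7^2 dx] = (1/(2π)) · (25π + 49π) = (25 + 49)/2 = 37.
So Σ_{n ∈ Z} |c_n|^2 = 37.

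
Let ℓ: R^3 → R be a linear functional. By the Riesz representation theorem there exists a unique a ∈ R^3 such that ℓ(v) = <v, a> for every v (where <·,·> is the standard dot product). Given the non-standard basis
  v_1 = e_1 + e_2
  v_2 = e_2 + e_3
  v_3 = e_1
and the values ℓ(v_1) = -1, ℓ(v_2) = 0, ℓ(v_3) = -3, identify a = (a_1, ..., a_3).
a = (-3, 2, -2)

Write a = (a_1, ..., a_3) in the standard basis. For each basis vector v_i, ℓ(v_i) = <v_i, a> is a linear equation in the a_j's. Collect the n equations into a matrix system V a = ℓ, where row i of V is v_i (expressed in the standard basis). Since V is invertible (lower-triangular with 1s on the diagonal, up to permutation), solve by back-substitution:
  V =
[[1, 1, 0],
 [0, 1, 1],
 [1, 0, 0]]
  V a = (-1, 0, -3)
Solving gives a = (-3, 2, -2).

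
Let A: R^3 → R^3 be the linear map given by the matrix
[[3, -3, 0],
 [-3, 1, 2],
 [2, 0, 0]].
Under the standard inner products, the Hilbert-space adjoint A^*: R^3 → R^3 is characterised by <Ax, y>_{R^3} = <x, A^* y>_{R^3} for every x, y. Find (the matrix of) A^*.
A^* = A^T =
[[3, -3, 2],
 [-3, 1, 0],
 [0, 2, 0]]

For real matrices with standard dot products, the defining identity <Ax, y> = <x, A^* y> gives (Ax)^T y = x^T (A^*) y, i.e. x^T A^T y = x^T (A^*) y. Since this holds for all x, y, we must have A^* = A^T. Therefore
A^* =
[[3, -3, 2],
 [-3, 1, 0],
 [0, 2, 0]].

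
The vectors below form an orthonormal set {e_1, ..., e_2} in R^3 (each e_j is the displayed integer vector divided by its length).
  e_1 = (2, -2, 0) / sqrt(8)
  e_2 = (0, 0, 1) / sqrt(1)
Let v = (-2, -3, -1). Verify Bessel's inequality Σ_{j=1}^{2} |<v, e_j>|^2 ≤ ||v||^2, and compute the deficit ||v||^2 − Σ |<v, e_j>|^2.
Σ |<v, e_j>|^2 = 3/2; ||v||^2 = 14; deficit = 25/2

Write each e_j = u_j / sqrt(<u_j, u_j>) where u_j is the displayed integer vector. Then <v, e_j> = <v, u_j> / sqrt(<u_j, u_j>), so |<v, e_j>|^2 = <v, u_j>^2 / <u_j, u_j>.
Coefficients: <v, e_1> = 2/sqrt(8), <v, e_2> = -1/sqrt(1).
Square and sum: Σ |<v, e_j>|^2 = 3/2.
Compute ||v||^2 = v·v = 14.
Deficit = 14 − 3/2 = 25/2 ≥ 0, confirming Bessel's inequality. (The deficit equals ||v − Σ <v,e_j> e_j||^2, the squared distance from v to span{e_j}.)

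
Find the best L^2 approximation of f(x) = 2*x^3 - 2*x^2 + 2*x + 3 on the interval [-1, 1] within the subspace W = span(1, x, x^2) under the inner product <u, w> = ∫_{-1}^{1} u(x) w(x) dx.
g(x) = -2*x^2 + 16*x/5 + 3

The best approximation g ∈ W is the orthogonal projection of f onto W. Writing g = a_0 + a_1 x + a_2 x^2, the coefficients solve the normal equations G · a = b where
  G_{ij} = <φ_i, φ_j> and b_i = <f, φ_i>, with φ_0 = 1, φ_1 = x, φ_2 = x^2.
G =
  [2, 0, 2/3]
  [0, 2/3, 0]
  [2/3, 0, 2/5],
b = (14/3, 32/15, 6/5).
Solving gives a_0 = 3, a_1 = 16/5, a_2 = -2, so
  g(x) = -2*x^2 + 16*x/5 + 3.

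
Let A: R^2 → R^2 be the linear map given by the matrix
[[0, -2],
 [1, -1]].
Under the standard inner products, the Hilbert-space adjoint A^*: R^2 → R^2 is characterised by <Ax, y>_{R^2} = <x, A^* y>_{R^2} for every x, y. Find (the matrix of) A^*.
A^* = A^T =
[[0, 1],
 [-2, -1]]

For real matrices with standard dot products, the defining identity <Ax, y> = <x, A^* y> gives (Ax)^T y = x^T (A^*) y, i.e. x^T A^T y = x^T (A^*) y. Since this holds for all x, y, we must have A^* = A^T. Therefore
A^* =
[[0, 1],
 [-2, -1]].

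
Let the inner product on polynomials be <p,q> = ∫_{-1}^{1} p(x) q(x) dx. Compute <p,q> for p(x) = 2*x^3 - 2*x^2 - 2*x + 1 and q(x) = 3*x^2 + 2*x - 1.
<p,q> = -32/15

Expand the product: p(x)·q(x) = 6*x^5 - 2*x^4 - 12*x^3 + x^2 + 4*x - 1.
∫_{-1}^{1} of each monomial x^k gives [2/(k+1) if k even, 0 if k odd]. Integrating term-by-term (or equivalently evaluating the antiderivative F(x) = x^6 - 2*x^5/5 - 3*x^4 + x^3/3 + 2*x^2 - x at the endpoints):
  F(1) − F(−1) = -16/15 − (16/15) = -32/15.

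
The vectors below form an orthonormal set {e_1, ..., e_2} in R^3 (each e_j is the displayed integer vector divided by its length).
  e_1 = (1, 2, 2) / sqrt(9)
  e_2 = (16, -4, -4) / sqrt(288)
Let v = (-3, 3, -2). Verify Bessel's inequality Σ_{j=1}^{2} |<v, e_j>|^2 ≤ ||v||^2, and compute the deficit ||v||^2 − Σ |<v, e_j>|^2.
Σ |<v, e_j>|^2 = 19/2; ||v||^2 = 22; deficit = 25/2

Write each e_j = u_j / sqrt(<u_j, u_j>) where u_j is the displayed integer vector. Then <v, e_j> = <v, u_j> / sqrt(<u_j, u_j>), so |<v, e_j>|^2 = <v, u_j>^2 / <u_j, u_j>.
Coefficients: <v, e_1> = -1/sqrt(9), <v, e_2> = -52/sqrt(288).
Square and sum: Σ |<v, e_j>|^2 = 19/2.
Compute ||v||^2 = v·v = 22.
Deficit = 22 − 19/2 = 25/2 ≥ 0, confirming Bessel's inequality. (The deficit equals ||v − Σ <v,e_j> e_j||^2, the squared distance from v to span{e_j}.)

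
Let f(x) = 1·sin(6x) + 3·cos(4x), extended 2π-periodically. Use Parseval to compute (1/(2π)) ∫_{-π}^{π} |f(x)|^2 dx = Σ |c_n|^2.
Σ |c_n|^2 = 5

Expand |f|^2 and use orthogonality of {sin(nx), cos(mx)} on [-π, π]:
  ∫_{-π}^{π} sin(nx)^2 dx = π, ∫ cos(mx)^2 dx = π, and cross terms integrate to 0.
So ∫_{-π}^{π} f(x)^2 dx = 1^2 · π + 3^2 · π = (1 + 9)π.
Divide by 2π: (1 + 9)/2 = 5.
By Parseval, this equals Σ |c_n|^2.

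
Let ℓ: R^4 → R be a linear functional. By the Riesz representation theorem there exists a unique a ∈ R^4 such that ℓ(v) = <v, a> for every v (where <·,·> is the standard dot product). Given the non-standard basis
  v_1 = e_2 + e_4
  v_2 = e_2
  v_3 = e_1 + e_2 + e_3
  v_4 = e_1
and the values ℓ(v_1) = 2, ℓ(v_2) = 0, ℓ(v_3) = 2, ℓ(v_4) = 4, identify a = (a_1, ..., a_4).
a = (4, 0, -2, 2)

Write a = (a_1, ..., a_4) in the standard basis. For each basis vector v_i, ℓ(v_i) = <v_i, a> is a linear equation in the a_j's. Collect the n equations into a matrix system V a = ℓ, where row i of V is v_i (expressed in the standard basis). Since V is invertible (lower-triangular with 1s on the diagonal, up to permutation), solve by back-substitution:
  V =
[[0, 1, 0, 1],
 [0, 1, 0, 0],
 [1, 1, 1, 0],
 [1, 0, 0, 0]]
  V a = (2, 0, 2, 4)
Solving gives a = (4, 0, -2, 2).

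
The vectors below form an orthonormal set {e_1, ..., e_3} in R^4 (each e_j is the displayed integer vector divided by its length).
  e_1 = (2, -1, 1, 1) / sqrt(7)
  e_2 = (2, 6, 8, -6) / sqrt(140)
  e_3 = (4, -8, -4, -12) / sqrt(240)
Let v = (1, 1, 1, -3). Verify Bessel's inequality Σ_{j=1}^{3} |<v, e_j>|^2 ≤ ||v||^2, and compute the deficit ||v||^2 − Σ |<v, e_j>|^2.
Σ |<v, e_j>|^2 = 35/3; ||v||^2 = 12; deficit = 1/3

Write each e_j = u_j / sqrt(<u_j, u_j>) where u_j is the displayed integer vector. Then <v, e_j> = <v, u_j> / sqrt(<u_j, u_j>), so |<v, e_j>|^2 = <v, u_j>^2 / <u_j, u_j>.
Coefficients: <v, e_1> = -1/sqrt(7), <v, e_2> = 34/sqrt(140), <v, e_3> = 28/sqrt(240).
Square and sum: Σ |<v, e_j>|^2 = 35/3.
Compute ||v||^2 = v·v = 12.
Deficit = 12 − 35/3 = 1/3 ≥ 0, confirming Bessel's inequality. (The deficit equals ||v − Σ <v,e_j> e_j||^2, the squared distance from v to span{e_j}.)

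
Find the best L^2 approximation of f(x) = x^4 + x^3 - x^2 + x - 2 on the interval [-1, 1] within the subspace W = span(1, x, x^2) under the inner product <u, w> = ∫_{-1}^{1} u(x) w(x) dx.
g(x) = -x^2/7 + 8*x/5 - 73/35

The best approximation g ∈ W is the orthogonal projection of f onto W. Writing g = a_0 + a_1 x + a_2 x^2, the coefficients solve the normal equations G · a = b where
  G_{ij} = <φ_i, φ_j> and b_i = <f, φ_i>, with φ_0 = 1, φ_1 = x, φ_2 = x^2.
G =
  [2, 0, 2/3]
  [0, 2/3, 0]
  [2/3, 0, 2/5],
b = (-64/15, 16/15, -152/105).
Solving gives a_0 = -73/35, a_1 = 8/5, a_2 = -1/7, so
  g(x) = -x^2/7 + 8*x/5 - 73/35.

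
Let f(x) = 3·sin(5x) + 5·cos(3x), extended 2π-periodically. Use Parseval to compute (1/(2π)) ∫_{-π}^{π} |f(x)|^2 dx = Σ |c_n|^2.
Σ |c_n|^2 = 17

Expand |f|^2 and use orthogonality of {sin(nx), cos(mx)} on [-π, π]:
  ∫_{-π}^{π} sin(nx)^2 dx = π, ∫ cos(mx)^2 dx = π, and cross terms integrate to 0.
So ∫_{-π}^{π} f(x)^2 dx = 3^2 · π + 5^2 · π = (9 + 25)π.
Divide by 2π: (9 + 25)/2 = 17.
By Parseval, this equals Σ |c_n|^2.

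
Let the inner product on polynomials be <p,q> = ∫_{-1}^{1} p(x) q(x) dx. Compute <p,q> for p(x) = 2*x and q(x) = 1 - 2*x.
<p,q> = -8/3

Expand the product: p(x)·q(x) = -4*x^2 + 2*x.
∫_{-1}^{1} of each monomial x^k gives [2/(k+1) if k even, 0 if k odd]. Integrating term-by-term (or equivalently evaluating the antiderivative F(x) = -4*x^3/3 + x^2 at the endpoints):
  F(1) − F(−1) = -1/3 − (7/3) = -8/3.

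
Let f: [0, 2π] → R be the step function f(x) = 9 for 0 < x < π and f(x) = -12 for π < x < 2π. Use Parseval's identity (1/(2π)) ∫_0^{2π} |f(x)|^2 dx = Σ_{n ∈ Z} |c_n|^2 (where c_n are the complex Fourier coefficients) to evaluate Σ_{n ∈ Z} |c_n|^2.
Σ |c_n|^2 = 225/2

Parseval equates the L^2 energy of f (normalised by 1/(2π)) with the ℓ^2 sum of its Fourier coefficients: (1/(2π)) ∫_0^{2π} |f|^2 = Σ |c_n|^2.
Compute the left side: (1/(2π)) [∫_0^π 9^2 dx + ∫_π^{2π} (-12)^2 dx] = (1/(2π)) · (81π + 144π) = (81 + 144)/2 = 225/2.
So Σ_{n ∈ Z} |c_n|^2 = 225/2.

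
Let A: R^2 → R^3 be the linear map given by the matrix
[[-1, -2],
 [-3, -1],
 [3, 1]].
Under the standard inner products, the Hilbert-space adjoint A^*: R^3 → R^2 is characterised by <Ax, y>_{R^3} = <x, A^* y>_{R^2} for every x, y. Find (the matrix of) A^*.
A^* = A^T =
[[-1, -3, 3],
 [-2, -1, 1]]

For real matrices with standard dot products, the defining identity <Ax, y> = <x, A^* y> gives (Ax)^T y = x^T (A^*) y, i.e. x^T A^T y = x^T (A^*) y. Since this holds for all x, y, we must have A^* = A^T. Therefore
A^* =
[[-1, -3, 3],
 [-2, -1, 1]].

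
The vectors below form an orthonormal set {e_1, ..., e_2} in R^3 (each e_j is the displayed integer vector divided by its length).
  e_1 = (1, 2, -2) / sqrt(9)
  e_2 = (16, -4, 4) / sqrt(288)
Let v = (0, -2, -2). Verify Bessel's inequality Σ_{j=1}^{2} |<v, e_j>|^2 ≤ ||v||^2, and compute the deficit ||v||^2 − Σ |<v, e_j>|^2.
Σ |<v, e_j>|^2 = 0; ||v||^2 = 8; deficit = 8

Write each e_j = u_j / sqrt(<u_j, u_j>) where u_j is the displayed integer vector. Then <v, e_j> = <v, u_j> / sqrt(<u_j, u_j>), so |<v, e_j>|^2 = <v, u_j>^2 / <u_j, u_j>.
Coefficients: <v, e_1> = 0/sqrt(9), <v, e_2> = 0/sqrt(288).
Square and sum: Σ |<v, e_j>|^2 = 0.
Compute ||v||^2 = v·v = 8.
Deficit = 8 − 0 = 8 ≥ 0, confirming Bessel's inequality. (The deficit equals ||v − Σ <v,e_j> e_j||^2, the squared distance from v to span{e_j}.)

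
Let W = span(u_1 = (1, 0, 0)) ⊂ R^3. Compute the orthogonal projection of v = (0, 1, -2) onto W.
proj_W(v) = (0, 0, 0)

Set up U = [u_1 | ... | u_1] ∈ R^(3×1). The projector onto W = col(U) is P = U (U^T U)^(-1) U^T.
Compute U^T U =
  [1],
and U^T v = (0).
Solve U^T U · c = U^T v for the coefficients: c = (0). The projection is proj_W(v) = U c.
Check: (v - proj_W(v)) · u_1 = 0  (should be 0).
Result: proj_W(v) = (0, 0, 0).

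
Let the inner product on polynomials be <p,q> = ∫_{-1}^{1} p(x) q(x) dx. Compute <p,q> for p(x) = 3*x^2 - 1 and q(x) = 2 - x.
<p,q> = 0

Expand the product: p(x)·q(x) = -3*x^3 + 6*x^2 + x - 2.
∫_{-1}^{1} of each monomial x^k gives [2/(k+1) if k even, 0 if k odd]. Integrating term-by-term (or equivalently evaluating the antiderivative F(x) = -3*x^4/4 + 2*x^3 + x^2/2 - 2*x at the endpoints):
  F(1) − F(−1) = -1/4 − (-1/4) = 0.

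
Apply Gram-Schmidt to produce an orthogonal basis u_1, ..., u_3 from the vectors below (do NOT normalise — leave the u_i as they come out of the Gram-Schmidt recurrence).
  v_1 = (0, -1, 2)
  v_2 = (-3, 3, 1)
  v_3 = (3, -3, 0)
Orthogonal basis:
  u_1 = (0, -1, 2)
  u_2 = (-3, 14/5, 7/5)
  u_3 = (21/94, 9/47, 9/94)

Apply the Gram-Schmidt recurrence
  u_1 = v_1
  u_i = v_i − Σ_{j<i} ((v_i · u_j) / (u_j · u_j)) · u_j.

Step by step this gives:
  u_1 = (0, -1, 2)
  u_2 = (-3, 14/5, 7/5)
  u_3 = (21/94, 9/47, 9/94)

Orthogonality check:
  u_2 · u_1 = 0 (should be 0)
  u_3 · u_1 = 0 (should be 0)
  u_3 · u_2 = 0 (should be 0)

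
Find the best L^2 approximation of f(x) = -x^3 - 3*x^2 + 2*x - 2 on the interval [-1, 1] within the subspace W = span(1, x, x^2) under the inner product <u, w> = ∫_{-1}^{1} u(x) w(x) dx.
g(x) = -3*x^2 + 7*x/5 - 2

The best approximation g ∈ W is the orthogonal projection of f onto W. Writing g = a_0 + a_1 x + a_2 x^2, the coefficients solve the normal equations G · a = b where
  G_{ij} = <φ_i, φ_j> and b_i = <f, φ_i>, with φ_0 = 1, φ_1 = x, φ_2 = x^2.
G =
  [2, 0, 2/3]
  [0, 2/3, 0]
  [2/3, 0, 2/5],
b = (-6, 14/15, -38/15).
Solving gives a_0 = -2, a_1 = 7/5, a_2 = -3, so
  g(x) = -3*x^2 + 7*x/5 - 2.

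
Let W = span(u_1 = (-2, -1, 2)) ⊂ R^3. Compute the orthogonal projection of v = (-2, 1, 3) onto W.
proj_W(v) = (-2, -1, 2)

Set up U = [u_1 | ... | u_1] ∈ R^(3×1). The projector onto W = col(U) is P = U (U^T U)^(-1) U^T.
Compute U^T U =
  [9],
and U^T v = (9).
Solve U^T U · c = U^T v for the coefficients: c = (1). The projection is proj_W(v) = U c.
Check: (v - proj_W(v)) · u_1 = 0  (should be 0).
Result: proj_W(v) = (-2, -1, 2).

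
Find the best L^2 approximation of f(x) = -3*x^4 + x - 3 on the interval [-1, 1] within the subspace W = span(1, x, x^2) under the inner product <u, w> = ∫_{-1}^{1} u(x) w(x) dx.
g(x) = -18*x^2/7 + x - 96/35

The best approximation g ∈ W is the orthogonal projection of f onto W. Writing g = a_0 + a_1 x + a_2 x^2, the coefficients solve the normal equations G · a = b where
  G_{ij} = <φ_i, φ_j> and b_i = <f, φ_i>, with φ_0 = 1, φ_1 = x, φ_2 = x^2.
G =
  [2, 0, 2/3]
  [0, 2/3, 0]
  [2/3, 0, 2/5],
b = (-36/5, 2/3, -20/7).
Solving gives a_0 = -96/35, a_1 = 1, a_2 = -18/7, so
  g(x) = -18*x^2/7 + x - 96/35.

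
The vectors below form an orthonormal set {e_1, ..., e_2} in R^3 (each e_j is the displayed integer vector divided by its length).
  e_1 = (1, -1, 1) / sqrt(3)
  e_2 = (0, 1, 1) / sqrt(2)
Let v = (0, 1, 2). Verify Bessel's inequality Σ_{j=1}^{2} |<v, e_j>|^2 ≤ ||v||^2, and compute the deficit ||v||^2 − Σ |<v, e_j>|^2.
Σ |<v, e_j>|^2 = 29/6; ||v||^2 = 5; deficit = 1/6

Write each e_j = u_j / sqrt(<u_j, u_j>) where u_j is the displayed integer vector. Then <v, e_j> = <v, u_j> / sqrt(<u_j, u_j>), so |<v, e_j>|^2 = <v, u_j>^2 / <u_j, u_j>.
Coefficients: <v, e_1> = 1/sqrt(3), <v, e_2> = 3/sqrt(2).
Square and sum: Σ |<v, e_j>|^2 = 29/6.
Compute ||v||^2 = v·v = 5.
Deficit = 5 − 29/6 = 1/6 ≥ 0, confirming Bessel's inequality. (The deficit equals ||v − Σ <v,e_j> e_j||^2, the squared distance from v to span{e_j}.)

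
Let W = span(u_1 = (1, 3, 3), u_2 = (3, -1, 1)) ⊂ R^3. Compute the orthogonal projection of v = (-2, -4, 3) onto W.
proj_W(v) = (11/50, -26/25, -7/10)

Set up U = [u_1 | ... | u_2] ∈ R^(3×2). The projector onto W = col(U) is P = U (U^T U)^(-1) U^T.
Compute U^T U =
  [19, 3]
  [3, 11],
and U^T v = (-5, 1).
Solve U^T U · c = U^T v for the coefficients: c = (-29/100, 17/100). The projection is proj_W(v) = U c.
Check: (v - proj_W(v)) · u_1 = 0  (should be 0).
Check: (v - proj_W(v)) · u_2 = 0  (should be 0).
Result: proj_W(v) = (11/50, -26/25, -7/10).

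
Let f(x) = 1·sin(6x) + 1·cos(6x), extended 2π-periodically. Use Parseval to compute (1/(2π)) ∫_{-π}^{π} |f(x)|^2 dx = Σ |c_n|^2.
Σ |c_n|^2 = 1

Expand |f|^2 and use orthogonality of {sin(nx), cos(mx)} on [-π, π]:
  ∫_{-π}^{π} sin(nx)^2 dx = π, ∫ cos(mx)^2 dx = π, and cross terms integrate to 0.
So ∫_{-π}^{π} f(x)^2 dx = 1^2 · π + 1^2 · π = (1 + 1)π.
Divide by 2π: (1 + 1)/2 = 1.
By Parseval, this equals Σ |c_n|^2.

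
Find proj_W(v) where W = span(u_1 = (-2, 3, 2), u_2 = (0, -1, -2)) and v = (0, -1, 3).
proj_W(v) = (10/9, 1/9, 22/9)

Set up U = [u_1 | ... | u_2] ∈ R^(3×2). The projector onto W = col(U) is P = U (U^T U)^(-1) U^T.
Compute U^T U =
  [17, -7]
  [-7, 5],
and U^T v = (3, -5).
Solve U^T U · c = U^T v for the coefficients: c = (-5/9, -16/9). The projection is proj_W(v) = U c.
Check: (v - proj_W(v)) · u_1 = 0  (should be 0).
Check: (v - proj_W(v)) · u_2 = 0  (should be 0).
Result: proj_W(v) = (10/9, 1/9, 22/9).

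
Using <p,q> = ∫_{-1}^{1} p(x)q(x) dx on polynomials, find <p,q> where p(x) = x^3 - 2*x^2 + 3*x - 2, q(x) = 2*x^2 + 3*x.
<p,q> = 44/15

Expand the product: p(x)·q(x) = 2*x^5 - x^4 + 5*x^2 - 6*x.
∫_{-1}^{1} of each monomial x^k gives [2/(k+1) if k even, 0 if k odd]. Integrating term-by-term (or equivalently evaluating the antiderivative F(x) = x^6/3 - x^5/5 + 5*x^3/3 - 3*x^2 at the endpoints):
  F(1) − F(−1) = -6/5 − (-62/15) = 44/15.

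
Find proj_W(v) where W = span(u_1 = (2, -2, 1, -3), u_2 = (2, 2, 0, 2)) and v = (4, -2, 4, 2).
proj_W(v) = (62/15, 2/5, 14/15, -8/15)

Set up U = [u_1 | ... | u_2] ∈ R^(4×2). The projector onto W = col(U) is P = U (U^T U)^(-1) U^T.
Compute U^T U =
  [18, -6]
  [-6, 12],
and U^T v = (10, 8).
Solve U^T U · c = U^T v for the coefficients: c = (14/15, 17/15). The projection is proj_W(v) = U c.
Check: (v - proj_W(v)) · u_1 = 0  (should be 0).
Check: (v - proj_W(v)) · u_2 = 0  (should be 0).
Result: proj_W(v) = (62/15, 2/5, 14/15, -8/15).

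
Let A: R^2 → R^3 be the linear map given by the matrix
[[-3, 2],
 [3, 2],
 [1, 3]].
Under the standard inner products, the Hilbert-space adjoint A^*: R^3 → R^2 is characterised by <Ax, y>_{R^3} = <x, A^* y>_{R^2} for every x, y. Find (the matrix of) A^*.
A^* = A^T =
[[-3, 3, 1],
 [2, 2, 3]]

For real matrices with standard dot products, the defining identity <Ax, y> = <x, A^* y> gives (Ax)^T y = x^T (A^*) y, i.e. x^T A^T y = x^T (A^*) y. Since this holds for all x, y, we must have A^* = A^T. Therefore
A^* =
[[-3, 3, 1],
 [2, 2, 3]].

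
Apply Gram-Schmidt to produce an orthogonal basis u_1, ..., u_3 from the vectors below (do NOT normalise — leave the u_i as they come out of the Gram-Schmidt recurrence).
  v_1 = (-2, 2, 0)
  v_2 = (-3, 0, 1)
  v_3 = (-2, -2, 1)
Orthogonal basis:
  u_1 = (-2, 2, 0)
  u_2 = (-3/2, -3/2, 1)
  u_3 = (-1/11, -1/11, -3/11)

Apply the Gram-Schmidt recurrence
  u_1 = v_1
  u_i = v_i − Σ_{j<i} ((v_i · u_j) / (u_j · u_j)) · u_j.

Step by step this gives:
  u_1 = (-2, 2, 0)
  u_2 = (-3/2, -3/2, 1)
  u_3 = (-1/11, -1/11, -3/11)

Orthogonality check:
  u_2 · u_1 = 0 (should be 0)
  u_3 · u_1 = 0 (should be 0)
  u_3 · u_2 = 0 (should be 0)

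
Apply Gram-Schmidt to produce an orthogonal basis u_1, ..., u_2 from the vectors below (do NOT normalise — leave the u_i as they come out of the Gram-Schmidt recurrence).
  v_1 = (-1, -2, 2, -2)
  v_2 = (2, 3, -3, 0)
Orthogonal basis:
  u_1 = (-1, -2, 2, -2)
  u_2 = (12/13, 11/13, -11/13, -28/13)

Apply the Gram-Schmidt recurrence
  u_1 = v_1
  u_i = v_i − Σ_{j<i} ((v_i · u_j) / (u_j · u_j)) · u_j.

Step by step this gives:
  u_1 = (-1, -2, 2, -2)
  u_2 = (12/13, 11/13, -11/13, -28/13)

Orthogonality check:
  u_2 · u_1 = 0 (should be 0)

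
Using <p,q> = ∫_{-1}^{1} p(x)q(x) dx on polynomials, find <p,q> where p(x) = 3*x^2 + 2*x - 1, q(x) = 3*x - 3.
<p,q> = 4

Expand the product: p(x)·q(x) = 9*x^3 - 3*x^2 - 9*x + 3.
∫_{-1}^{1} of each monomial x^k gives [2/(k+1) if k even, 0 if k odd]. Integrating term-by-term (or equivalently evaluating the antiderivative F(x) = 9*x^4/4 - x^3 - 9*x^2/2 + 3*x at the endpoints):
  F(1) − F(−1) = -1/4 − (-17/4) = 4.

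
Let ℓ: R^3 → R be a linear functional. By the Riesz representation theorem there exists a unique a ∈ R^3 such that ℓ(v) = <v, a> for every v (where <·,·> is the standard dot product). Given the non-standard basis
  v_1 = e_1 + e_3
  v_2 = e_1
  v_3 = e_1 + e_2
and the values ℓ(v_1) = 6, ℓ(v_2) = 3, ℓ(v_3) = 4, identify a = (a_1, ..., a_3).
a = (3, 1, 3)

Write a = (a_1, ..., a_3) in the standard basis. For each basis vector v_i, ℓ(v_i) = <v_i, a> is a linear equation in the a_j's. Collect the n equations into a matrix system V a = ℓ, where row i of V is v_i (expressed in the standard basis). Since V is invertible (lower-triangular with 1s on the diagonal, up to permutation), solve by back-substitution:
  V =
[[1, 0, 1],
 [1, 0, 0],
 [1, 1, 0]]
  V a = (6, 3, 4)
Solving gives a = (3, 1, 3).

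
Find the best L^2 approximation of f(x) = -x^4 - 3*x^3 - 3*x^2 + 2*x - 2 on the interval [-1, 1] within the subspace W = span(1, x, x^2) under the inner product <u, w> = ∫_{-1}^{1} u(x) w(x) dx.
g(x) = -27*x^2/7 + x/5 - 67/35

The best approximation g ∈ W is the orthogonal projection of f onto W. Writing g = a_0 + a_1 x + a_2 x^2, the coefficients solve the normal equations G · a = b where
  G_{ij} = <φ_i, φ_j> and b_i = <f, φ_i>, with φ_0 = 1, φ_1 = x, φ_2 = x^2.
G =
  [2, 0, 2/3]
  [0, 2/3, 0]
  [2/3, 0, 2/5],
b = (-32/5, 2/15, -296/105).
Solving gives a_0 = -67/35, a_1 = 1/5, a_2 = -27/7, so
  g(x) = -27*x^2/7 + x/5 - 67/35.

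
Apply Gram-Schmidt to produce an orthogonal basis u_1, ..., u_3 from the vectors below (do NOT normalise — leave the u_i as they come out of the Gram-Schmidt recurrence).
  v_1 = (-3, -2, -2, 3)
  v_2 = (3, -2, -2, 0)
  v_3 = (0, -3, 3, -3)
Orthogonal basis:
  u_1 = (-3, -2, -2, 3)
  u_2 = (75/26, -27/13, -27/13, 3/26)
  u_3 = (-48/49, -183/49, 111/49, -96/49)

Apply the Gram-Schmidt recurrence
  u_1 = v_1
  u_i = v_i − Σ_{j<i} ((v_i · u_j) / (u_j · u_j)) · u_j.

Step by step this gives:
  u_1 = (-3, -2, -2, 3)
  u_2 = (75/26, -27/13, -27/13, 3/26)
  u_3 = (-48/49, -183/49, 111/49, -96/49)

Orthogonality check:
  u_2 · u_1 = 0 (should be 0)
  u_3 · u_1 = 0 (should be 0)
  u_3 · u_2 = 0 (should be 0)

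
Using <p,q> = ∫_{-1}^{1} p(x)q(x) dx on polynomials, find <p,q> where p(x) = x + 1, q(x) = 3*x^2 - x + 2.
<p,q> = 16/3

Expand the product: p(x)·q(x) = 3*x^3 + 2*x^2 + x + 2.
∫_{-1}^{1} of each monomial x^k gives [2/(k+1) if k even, 0 if k odd]. Integrating term-by-term (or equivalently evaluating the antiderivative F(x) = 3*x^4/4 + 2*x^3/3 + x^2/2 + 2*x at the endpoints):
  F(1) − F(−1) = 47/12 − (-17/12) = 16/3.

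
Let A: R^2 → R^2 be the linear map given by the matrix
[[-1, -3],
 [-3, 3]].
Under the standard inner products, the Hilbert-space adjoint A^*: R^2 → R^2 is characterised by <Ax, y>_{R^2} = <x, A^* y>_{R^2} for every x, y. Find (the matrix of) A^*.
A^* = A^T =
[[-1, -3],
 [-3, 3]]

For real matrices with standard dot products, the defining identity <Ax, y> = <x, A^* y> gives (Ax)^T y = x^T (A^*) y, i.e. x^T A^T y = x^T (A^*) y. Since this holds for all x, y, we must have A^* = A^T. Therefore
A^* =
[[-1, -3],
 [-3, 3]].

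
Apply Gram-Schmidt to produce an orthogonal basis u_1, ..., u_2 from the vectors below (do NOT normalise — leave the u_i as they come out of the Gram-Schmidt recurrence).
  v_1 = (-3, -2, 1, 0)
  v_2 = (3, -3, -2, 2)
Orthogonal basis:
  u_1 = (-3, -2, 1, 0)
  u_2 = (27/14, -26/7, -23/14, 2)

Apply the Gram-Schmidt recurrence
  u_1 = v_1
  u_i = v_i − Σ_{j<i} ((v_i · u_j) / (u_j · u_j)) · u_j.

Step by step this gives:
  u_1 = (-3, -2, 1, 0)
  u_2 = (27/14, -26/7, -23/14, 2)

Orthogonality check:
  u_2 · u_1 = 0 (should be 0)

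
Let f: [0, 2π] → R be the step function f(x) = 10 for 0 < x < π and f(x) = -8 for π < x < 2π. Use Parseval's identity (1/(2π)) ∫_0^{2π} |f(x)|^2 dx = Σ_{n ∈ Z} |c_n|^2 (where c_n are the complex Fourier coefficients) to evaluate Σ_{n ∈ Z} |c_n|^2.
Σ |c_n|^2 = 82

Parseval equates the L^2 energy of f (normalised by 1/(2π)) with the ℓ^2 sum of its Fourier coefficients: (1/(2π)) ∫_0^{2π} |f|^2 = Σ |c_n|^2.
Compute the left side: (1/(2π)) [∫_0^π 10^2 dx + ∫_π^{2π} (-8)^2 dx] = (1/(2π)) · (100π + 64π) = (100 + 64)/2 = 82.
So Σ_{n ∈ Z} |c_n|^2 = 82.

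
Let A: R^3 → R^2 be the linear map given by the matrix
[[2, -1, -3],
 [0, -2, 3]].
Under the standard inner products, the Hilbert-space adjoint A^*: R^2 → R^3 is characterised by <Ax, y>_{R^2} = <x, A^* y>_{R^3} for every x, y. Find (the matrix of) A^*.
A^* = A^T =
[[2, 0],
 [-1, -2],
 [-3, 3]]

For real matrices with standard dot products, the defining identity <Ax, y> = <x, A^* y> gives (Ax)^T y = x^T (A^*) y, i.e. x^T A^T y = x^T (A^*) y. Since this holds for all x, y, we must have A^* = A^T. Therefore
A^* =
[[2, 0],
 [-1, -2],
 [-3, 3]].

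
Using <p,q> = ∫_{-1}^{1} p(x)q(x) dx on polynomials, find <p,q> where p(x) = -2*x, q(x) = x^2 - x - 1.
<p,q> = 4/3

Expand the product: p(x)·q(x) = -2*x^3 + 2*x^2 + 2*x.
∫_{-1}^{1} of each monomial x^k gives [2/(k+1) if k even, 0 if k odd]. Integrating term-by-term (or equivalently evaluating the antiderivative F(x) = -x^4/2 + 2*x^3/3 + x^2 at the endpoints):
  F(1) − F(−1) = 7/6 − (-1/6) = 4/3.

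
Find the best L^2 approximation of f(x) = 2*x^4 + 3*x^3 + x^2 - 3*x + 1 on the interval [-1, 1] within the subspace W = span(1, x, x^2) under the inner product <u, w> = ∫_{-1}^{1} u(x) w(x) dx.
g(x) = 19*x^2/7 - 6*x/5 + 29/35

The best approximation g ∈ W is the orthogonal projection of f onto W. Writing g = a_0 + a_1 x + a_2 x^2, the coefficients solve the normal equations G · a = b where
  G_{ij} = <φ_i, φ_j> and b_i = <f, φ_i>, with φ_0 = 1, φ_1 = x, φ_2 = x^2.
G =
  [2, 0, 2/3]
  [0, 2/3, 0]
  [2/3, 0, 2/5],
b = (52/15, -4/5, 172/105).
Solving gives a_0 = 29/35, a_1 = -6/5, a_2 = 19/7, so
  g(x) = 19*x^2/7 - 6*x/5 + 29/35.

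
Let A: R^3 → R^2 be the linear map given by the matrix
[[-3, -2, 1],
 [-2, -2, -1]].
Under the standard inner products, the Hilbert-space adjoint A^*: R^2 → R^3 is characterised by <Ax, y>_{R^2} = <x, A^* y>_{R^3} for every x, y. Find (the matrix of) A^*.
A^* = A^T =
[[-3, -2],
 [-2, -2],
 [1, -1]]

For real matrices with standard dot products, the defining identity <Ax, y> = <x, A^* y> gives (Ax)^T y = x^T (A^*) y, i.e. x^T A^T y = x^T (A^*) y. Since this holds for all x, y, we must have A^* = A^T. Therefore
A^* =
[[-3, -2],
 [-2, -2],
 [1, -1]].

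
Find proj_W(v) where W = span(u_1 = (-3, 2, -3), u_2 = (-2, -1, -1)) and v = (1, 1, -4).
proj_W(v) = (-67/83, 173/83, -122/83)

Set up U = [u_1 | ... | u_2] ∈ R^(3×2). The projector onto W = col(U) is P = U (U^T U)^(-1) U^T.
Compute U^T U =
  [22, 7]
  [7, 6],
and U^T v = (11, 1).
Solve U^T U · c = U^T v for the coefficients: c = (59/83, -55/83). The projection is proj_W(v) = U c.
Check: (v - proj_W(v)) · u_1 = 0  (should be 0).
Check: (v - proj_W(v)) · u_2 = 0  (should be 0).
Result: proj_W(v) = (-67/83, 173/83, -122/83).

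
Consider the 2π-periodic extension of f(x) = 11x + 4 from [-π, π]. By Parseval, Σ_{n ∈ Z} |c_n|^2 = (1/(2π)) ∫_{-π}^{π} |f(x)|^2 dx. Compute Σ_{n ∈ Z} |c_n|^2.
Σ |c_n|^2 = 121π^2/3 + 16

Expand and integrate term by term over [-π, π]:
  ∫ (11x)^2 dx = 121·(2π^3/3); ∫ 2·11·(4)·x dx = 0 (odd integrand); ∫ 4^2 dx = 16·2π.
So (1/(2π)) ∫_{-π}^{π} (11x + 4)^2 dx = 121π^2/3 + 16 = 121π^2/3 + 16.
Parseval ⇒ Σ |c_n|^2 = 121π^2/3 + 16.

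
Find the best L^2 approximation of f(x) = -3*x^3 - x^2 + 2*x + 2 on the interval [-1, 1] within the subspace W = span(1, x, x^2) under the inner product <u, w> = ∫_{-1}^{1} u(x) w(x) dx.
g(x) = -x^2 + x/5 + 2

The best approximation g ∈ W is the orthogonal projection of f onto W. Writing g = a_0 + a_1 x + a_2 x^2, the coefficients solve the normal equations G · a = b where
  G_{ij} = <φ_i, φ_j> and b_i = <f, φ_i>, with φ_0 = 1, φ_1 = x, φ_2 = x^2.
G =
  [2, 0, 2/3]
  [0, 2/3, 0]
  [2/3, 0, 2/5],
b = (10/3, 2/15, 14/15).
Solving gives a_0 = 2, a_1 = 1/5, a_2 = -1, so
  g(x) = -x^2 + x/5 + 2.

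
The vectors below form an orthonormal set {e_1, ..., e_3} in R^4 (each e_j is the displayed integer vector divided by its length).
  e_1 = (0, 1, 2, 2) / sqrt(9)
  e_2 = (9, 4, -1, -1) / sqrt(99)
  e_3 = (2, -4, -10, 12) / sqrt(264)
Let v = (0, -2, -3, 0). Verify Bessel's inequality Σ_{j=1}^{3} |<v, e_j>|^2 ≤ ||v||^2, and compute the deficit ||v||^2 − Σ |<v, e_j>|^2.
Σ |<v, e_j>|^2 = 77/6; ||v||^2 = 13; deficit = 1/6

Write each e_j = u_j / sqrt(<u_j, u_j>) where u_j is the displayed integer vector. Then <v, e_j> = <v, u_j> / sqrt(<u_j, u_j>), so |<v, e_j>|^2 = <v, u_j>^2 / <u_j, u_j>.
Coefficients: <v, e_1> = -8/sqrt(9), <v, e_2> = -5/sqrt(99), <v, e_3> = 38/sqrt(264).
Square and sum: Σ |<v, e_j>|^2 = 77/6.
Compute ||v||^2 = v·v = 13.
Deficit = 13 − 77/6 = 1/6 ≥ 0, confirming Bessel's inequality. (The deficit equals ||v − Σ <v,e_j> e_j||^2, the squared distance from v to span{e_j}.)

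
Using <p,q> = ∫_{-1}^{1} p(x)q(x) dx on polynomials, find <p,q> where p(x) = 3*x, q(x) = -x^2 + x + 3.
<p,q> = 2

Expand the product: p(x)·q(x) = -3*x^3 + 3*x^2 + 9*x.
∫_{-1}^{1} of each monomial x^k gives [2/(k+1) if k even, 0 if k odd]. Integrating term-by-term (or equivalently evaluating the antiderivative F(x) = -3*x^4/4 + x^3 + 9*x^2/2 at the endpoints):
  F(1) − F(−1) = 19/4 − (11/4) = 2.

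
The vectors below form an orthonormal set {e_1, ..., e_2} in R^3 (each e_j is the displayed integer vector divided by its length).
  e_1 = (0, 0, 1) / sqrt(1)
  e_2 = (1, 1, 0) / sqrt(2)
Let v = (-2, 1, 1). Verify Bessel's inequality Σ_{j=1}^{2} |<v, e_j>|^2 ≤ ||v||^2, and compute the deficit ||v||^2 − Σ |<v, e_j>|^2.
Σ |<v, e_j>|^2 = 3/2; ||v||^2 = 6; deficit = 9/2

Write each e_j = u_j / sqrt(<u_j, u_j>) where u_j is the displayed integer vector. Then <v, e_j> = <v, u_j> / sqrt(<u_j, u_j>), so |<v, e_j>|^2 = <v, u_j>^2 / <u_j, u_j>.
Coefficients: <v, e_1> = 1/sqrt(1), <v, e_2> = -1/sqrt(2).
Square and sum: Σ |<v, e_j>|^2 = 3/2.
Compute ||v||^2 = v·v = 6.
Deficit = 6 − 3/2 = 9/2 ≥ 0, confirming Bessel's inequality. (The deficit equals ||v − Σ <v,e_j> e_j||^2, the squared distance from v to span{e_j}.)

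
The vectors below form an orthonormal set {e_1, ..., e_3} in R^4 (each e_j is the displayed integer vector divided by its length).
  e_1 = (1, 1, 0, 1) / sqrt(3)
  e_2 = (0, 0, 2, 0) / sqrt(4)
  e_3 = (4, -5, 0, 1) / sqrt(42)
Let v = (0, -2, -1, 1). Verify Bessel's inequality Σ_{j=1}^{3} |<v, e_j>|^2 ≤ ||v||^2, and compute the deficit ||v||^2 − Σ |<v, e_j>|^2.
Σ |<v, e_j>|^2 = 59/14; ||v||^2 = 6; deficit = 25/14

Write each e_j = u_j / sqrt(<u_j, u_j>) where u_j is the displayed integer vector. Then <v, e_j> = <v, u_j> / sqrt(<u_j, u_j>), so |<v, e_j>|^2 = <v, u_j>^2 / <u_j, u_j>.
Coefficients: <v, e_1> = -1/sqrt(3), <v, e_2> = -2/sqrt(4), <v, e_3> = 11/sqrt(42).
Square and sum: Σ |<v, e_j>|^2 = 59/14.
Compute ||v||^2 = v·v = 6.
Deficit = 6 − 59/14 = 25/14 ≥ 0, confirming Bessel's inequality. (The deficit equals ||v − Σ <v,e_j> e_j||^2, the squared distance from v to span{e_j}.)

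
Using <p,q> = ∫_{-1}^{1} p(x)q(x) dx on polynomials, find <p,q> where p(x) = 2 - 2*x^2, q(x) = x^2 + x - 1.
<p,q> = -32/15

Expand the product: p(x)·q(x) = -2*x^4 - 2*x^3 + 4*x^2 + 2*x - 2.
∫_{-1}^{1} of each monomial x^k gives [2/(k+1) if k even, 0 if k odd]. Integrating term-by-term (or equivalently evaluating the antiderivative F(x) = -2*x^5/5 - x^4/2 + 4*x^3/3 + x^2 - 2*x at the endpoints):
  F(1) − F(−1) = -17/30 − (47/30) = -32/15.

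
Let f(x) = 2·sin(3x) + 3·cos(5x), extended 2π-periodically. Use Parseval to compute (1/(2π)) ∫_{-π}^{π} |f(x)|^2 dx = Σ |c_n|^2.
Σ |c_n|^2 = 13/2

Expand |f|^2 and use orthogonality of {sin(nx), cos(mx)} on [-π, π]:
  ∫_{-π}^{π} sin(nx)^2 dx = π, ∫ cos(mx)^2 dx = π, and cross terms integrate to 0.
So ∫_{-π}^{π} f(x)^2 dx = 2^2 · π + 3^2 · π = (4 + 9)π.
Divide by 2π: (4 + 9)/2 = 13/2.
By Parseval, this equals Σ |c_n|^2.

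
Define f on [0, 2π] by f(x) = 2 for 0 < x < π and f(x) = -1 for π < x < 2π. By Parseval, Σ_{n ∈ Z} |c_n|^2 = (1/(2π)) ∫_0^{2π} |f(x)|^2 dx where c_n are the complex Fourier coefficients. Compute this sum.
Σ |c_n|^2 = 5/2

Parseval equates the L^2 energy of f (normalised by 1/(2π)) with the ℓ^2 sum of its Fourier coefficients: (1/(2π)) ∫_0^{2π} |f|^2 = Σ |c_n|^2.
Compute the left side: (1/(2π)) [∫_0^π 2^2 dx + ∫_π^{2π} (-1)^2 dx] = (1/(2π)) · (4π + 1π) = (4 + 1)/2 = 5/2.
So Σ_{n ∈ Z} |c_n|^2 = 5/2.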